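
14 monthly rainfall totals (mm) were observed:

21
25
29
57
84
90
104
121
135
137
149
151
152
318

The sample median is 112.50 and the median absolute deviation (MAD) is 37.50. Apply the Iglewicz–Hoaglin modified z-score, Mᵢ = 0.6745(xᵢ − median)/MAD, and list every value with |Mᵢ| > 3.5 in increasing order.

|Mᵢ| > 3.5 ⇔ |xᵢ − 112.50| > 3.5·37.50/0.6745 = 194.59.
So outliers lie outside [-82.09, 307.09].
318: M = 3.70 → outlier.

318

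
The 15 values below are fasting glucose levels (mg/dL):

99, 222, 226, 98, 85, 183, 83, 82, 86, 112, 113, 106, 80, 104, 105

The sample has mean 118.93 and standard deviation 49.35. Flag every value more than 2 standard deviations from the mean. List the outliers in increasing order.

222, 226

Cutoffs at x̄ ± 2s: 118.93 ± 2·49.35 = [20.23, 217.63].
222: z = 2.09, |z| > 2 → outlier.
226: z = 2.17, |z| > 2 → outlier.
Every other value lies within [20.23, 217.63].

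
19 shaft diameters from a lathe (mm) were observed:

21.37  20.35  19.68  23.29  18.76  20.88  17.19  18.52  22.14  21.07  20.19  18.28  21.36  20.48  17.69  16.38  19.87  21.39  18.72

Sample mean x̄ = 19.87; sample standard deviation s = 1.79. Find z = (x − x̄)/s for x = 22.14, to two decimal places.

1.27

z = (22.14 − 19.87) / 1.79 = 1.27.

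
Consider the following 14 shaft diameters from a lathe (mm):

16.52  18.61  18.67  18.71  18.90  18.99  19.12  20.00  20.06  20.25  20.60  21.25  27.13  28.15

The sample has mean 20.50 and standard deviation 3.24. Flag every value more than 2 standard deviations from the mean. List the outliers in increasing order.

Cutoffs at x̄ ± 2s: 20.50 ± 2·3.24 = [14.02, 26.98].
27.13: z = 2.05, |z| > 2 → outlier.
28.15: z = 2.36, |z| > 2 → outlier.
Every other value lies within [14.02, 26.98].

27.13, 28.15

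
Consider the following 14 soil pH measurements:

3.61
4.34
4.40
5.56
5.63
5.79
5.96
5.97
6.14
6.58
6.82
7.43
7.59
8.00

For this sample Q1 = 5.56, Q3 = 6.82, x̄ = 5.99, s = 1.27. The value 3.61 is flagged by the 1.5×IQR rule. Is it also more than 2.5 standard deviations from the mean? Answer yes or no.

no

z = (3.61 − 5.99) / 1.27 = -1.87.
|z| = 1.87 ≤ 2.5.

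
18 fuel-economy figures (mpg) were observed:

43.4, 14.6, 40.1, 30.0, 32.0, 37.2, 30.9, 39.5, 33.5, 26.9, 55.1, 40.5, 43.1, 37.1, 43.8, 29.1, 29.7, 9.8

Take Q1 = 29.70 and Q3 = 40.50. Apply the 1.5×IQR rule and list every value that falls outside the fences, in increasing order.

IQR = Q3 − Q1 = 40.50 − 29.70 = 10.80.
Lower fence = Q1 − 1.5·IQR = 29.70 − 16.20 = 13.50.
Upper fence = Q3 + 1.5·IQR = 40.50 + 16.20 = 56.70.
9.8 < 13.50 → outlier.
All remaining values lie within [13.50, 56.70].

9.8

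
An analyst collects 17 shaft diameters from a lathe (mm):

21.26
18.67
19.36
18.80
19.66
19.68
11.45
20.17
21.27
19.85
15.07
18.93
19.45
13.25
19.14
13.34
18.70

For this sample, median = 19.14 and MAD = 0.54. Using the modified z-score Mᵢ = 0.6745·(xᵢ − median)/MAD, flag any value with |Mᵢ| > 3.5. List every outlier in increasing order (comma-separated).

|Mᵢ| > 3.5 ⇔ |xᵢ − 19.14| > 3.5·0.54/0.6745 = 2.80.
So outliers lie outside [16.34, 21.94].
11.45: M = -9.61 → outlier.
13.25: M = -7.36 → outlier.
13.34: M = -7.24 → outlier.
15.07: M = -5.08 → outlier.

11.45, 13.25, 13.34, 15.07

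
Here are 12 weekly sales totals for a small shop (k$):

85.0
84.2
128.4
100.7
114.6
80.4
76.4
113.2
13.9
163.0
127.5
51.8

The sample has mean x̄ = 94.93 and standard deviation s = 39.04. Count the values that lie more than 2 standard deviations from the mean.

1

Cutoffs: x̄ ± 2s = [16.85, 173.01].
Outside the cutoffs: 13.9.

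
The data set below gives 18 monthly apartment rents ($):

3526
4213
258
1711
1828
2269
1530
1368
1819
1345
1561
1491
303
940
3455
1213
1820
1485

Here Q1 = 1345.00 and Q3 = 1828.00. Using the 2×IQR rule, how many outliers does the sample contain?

5

IQR = 483.00; fences at 1345.00 − 966.00 = 379.00 and 1828.00 + 966.00 = 2794.00.
Outside the cutoffs: 258, 303, 3455, 3526, 4213.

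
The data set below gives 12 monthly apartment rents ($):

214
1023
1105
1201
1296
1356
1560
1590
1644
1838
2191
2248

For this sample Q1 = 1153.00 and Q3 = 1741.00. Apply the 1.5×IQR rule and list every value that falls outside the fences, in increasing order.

IQR = Q3 − Q1 = 1741.00 − 1153.00 = 588.00.
Lower fence = Q1 − 1.5·IQR = 1153.00 − 882.00 = 271.00.
Upper fence = Q3 + 1.5·IQR = 1741.00 + 882.00 = 2623.00.
214 < 271.00 → outlier.
All remaining values lie within [271.00, 2623.00].

214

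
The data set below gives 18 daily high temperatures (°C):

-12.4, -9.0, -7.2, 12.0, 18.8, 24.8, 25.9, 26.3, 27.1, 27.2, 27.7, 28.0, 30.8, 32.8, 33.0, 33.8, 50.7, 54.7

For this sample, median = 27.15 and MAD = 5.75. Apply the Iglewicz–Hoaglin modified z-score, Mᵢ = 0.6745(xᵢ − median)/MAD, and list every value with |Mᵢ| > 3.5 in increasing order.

-12.4, -9.0, -7.2

|Mᵢ| > 3.5 ⇔ |xᵢ − 27.15| > 3.5·5.75/0.6745 = 29.84.
So outliers lie outside [-2.69, 56.99].
-12.4: M = -4.64 → outlier.
-9.0: M = -4.24 → outlier.
-7.2: M = -4.03 → outlier.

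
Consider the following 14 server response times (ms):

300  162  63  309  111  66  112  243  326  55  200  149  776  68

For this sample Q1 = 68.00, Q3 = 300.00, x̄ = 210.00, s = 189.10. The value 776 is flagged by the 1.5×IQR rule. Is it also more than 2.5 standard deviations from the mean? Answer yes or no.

yes

z = (776 − 210.00) / 189.10 = 2.99.
|z| = 2.99 > 2.5.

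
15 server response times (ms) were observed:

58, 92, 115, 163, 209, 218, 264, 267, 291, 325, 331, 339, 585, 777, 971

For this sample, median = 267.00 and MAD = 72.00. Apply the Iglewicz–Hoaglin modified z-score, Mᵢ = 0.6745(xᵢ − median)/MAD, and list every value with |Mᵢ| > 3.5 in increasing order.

777, 971

|Mᵢ| > 3.5 ⇔ |xᵢ − 267.00| > 3.5·72.00/0.6745 = 373.61.
So outliers lie outside [-106.61, 640.61].
777: M = 4.78 → outlier.
971: M = 6.60 → outlier.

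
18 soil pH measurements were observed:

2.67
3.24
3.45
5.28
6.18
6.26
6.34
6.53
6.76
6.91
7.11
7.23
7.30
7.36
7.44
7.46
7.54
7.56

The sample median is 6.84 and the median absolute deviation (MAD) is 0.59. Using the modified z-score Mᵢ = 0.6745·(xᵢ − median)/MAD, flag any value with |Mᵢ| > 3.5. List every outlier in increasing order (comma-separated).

2.67, 3.24, 3.45

|Mᵢ| > 3.5 ⇔ |xᵢ − 6.84| > 3.5·0.59/0.6745 = 3.06.
So outliers lie outside [3.78, 9.90].
2.67: M = -4.77 → outlier.
3.24: M = -4.12 → outlier.
3.45: M = -3.88 → outlier.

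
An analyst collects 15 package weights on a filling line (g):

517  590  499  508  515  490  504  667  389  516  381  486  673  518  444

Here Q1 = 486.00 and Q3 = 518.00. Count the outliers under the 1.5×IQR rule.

IQR = 32.00; fences at 486.00 − 48.00 = 438.00 and 518.00 + 48.00 = 566.00.
Outside the cutoffs: 381, 389, 590, 667, 673.

5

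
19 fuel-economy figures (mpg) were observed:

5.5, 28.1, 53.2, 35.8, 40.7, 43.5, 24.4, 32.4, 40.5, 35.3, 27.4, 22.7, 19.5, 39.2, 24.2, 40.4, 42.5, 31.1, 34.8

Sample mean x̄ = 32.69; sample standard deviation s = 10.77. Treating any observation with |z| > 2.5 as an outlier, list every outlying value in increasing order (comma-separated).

5.5

Cutoffs at x̄ ± 2.5s: 32.69 ± 2.5·10.77 = [5.765, 59.615].
5.5: z = -2.52, |z| > 2.5 → outlier.
Every other value lies within [5.765, 59.615].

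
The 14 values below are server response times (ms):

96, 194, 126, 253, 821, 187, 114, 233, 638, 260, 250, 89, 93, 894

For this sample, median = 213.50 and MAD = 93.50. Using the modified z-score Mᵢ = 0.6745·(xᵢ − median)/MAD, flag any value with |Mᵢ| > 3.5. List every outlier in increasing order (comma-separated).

|Mᵢ| > 3.5 ⇔ |xᵢ − 213.50| > 3.5·93.50/0.6745 = 485.17.
So outliers lie outside [-271.67, 698.67].
821: M = 4.38 → outlier.
894: M = 4.91 → outlier.

821, 894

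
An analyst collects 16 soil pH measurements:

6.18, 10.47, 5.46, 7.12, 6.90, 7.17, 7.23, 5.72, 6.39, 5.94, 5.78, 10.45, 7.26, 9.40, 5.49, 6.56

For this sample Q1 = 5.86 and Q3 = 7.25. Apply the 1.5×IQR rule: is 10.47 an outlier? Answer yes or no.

yes

IQR = Q3 − Q1 = 7.25 − 5.86 = 1.39.
Lower fence = Q1 − 1.5·IQR = 5.86 − 2.085 = 3.775.
Upper fence = Q3 + 1.5·IQR = 7.25 + 2.085 = 9.335.
10.47 lies above the upper fence.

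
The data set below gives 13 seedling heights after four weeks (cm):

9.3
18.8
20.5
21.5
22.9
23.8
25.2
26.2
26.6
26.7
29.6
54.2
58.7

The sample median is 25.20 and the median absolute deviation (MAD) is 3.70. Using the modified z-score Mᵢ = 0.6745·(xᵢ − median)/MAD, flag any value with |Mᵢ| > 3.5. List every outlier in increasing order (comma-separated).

|Mᵢ| > 3.5 ⇔ |xᵢ − 25.20| > 3.5·3.70/0.6745 = 19.20.
So outliers lie outside [6.00, 44.40].
54.2: M = 5.29 → outlier.
58.7: M = 6.11 → outlier.

54.2, 58.7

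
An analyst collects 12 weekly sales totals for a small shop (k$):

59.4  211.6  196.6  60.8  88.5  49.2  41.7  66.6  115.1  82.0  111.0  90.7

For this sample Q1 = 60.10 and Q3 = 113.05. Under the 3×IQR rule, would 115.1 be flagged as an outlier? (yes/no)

no

IQR = Q3 − Q1 = 113.05 − 60.10 = 52.95.
Lower fence = Q1 − 3·IQR = 60.10 − 158.85 = -98.75.
Upper fence = Q3 + 3·IQR = 113.05 + 158.85 = 271.90.
115.1 lies within [-98.75, 271.90].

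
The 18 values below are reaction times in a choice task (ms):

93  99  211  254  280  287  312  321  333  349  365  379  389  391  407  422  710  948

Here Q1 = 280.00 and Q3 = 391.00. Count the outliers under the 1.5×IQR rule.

IQR = 111.00; fences at 280.00 − 166.50 = 113.50 and 391.00 + 166.50 = 557.50.
Outside the cutoffs: 93, 99, 710, 948.

4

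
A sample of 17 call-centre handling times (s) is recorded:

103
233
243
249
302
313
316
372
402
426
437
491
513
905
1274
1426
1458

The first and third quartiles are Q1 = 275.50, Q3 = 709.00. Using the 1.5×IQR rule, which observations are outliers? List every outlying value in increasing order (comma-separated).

IQR = Q3 − Q1 = 709.00 − 275.50 = 433.50.
Lower fence = Q1 − 1.5·IQR = 275.50 − 650.25 = -374.75.
Upper fence = Q3 + 1.5·IQR = 709.00 + 650.25 = 1359.25.
1426 > 1359.25 → outlier.
1458 > 1359.25 → outlier.
All remaining values lie within [-374.75, 1359.25].

1426, 1458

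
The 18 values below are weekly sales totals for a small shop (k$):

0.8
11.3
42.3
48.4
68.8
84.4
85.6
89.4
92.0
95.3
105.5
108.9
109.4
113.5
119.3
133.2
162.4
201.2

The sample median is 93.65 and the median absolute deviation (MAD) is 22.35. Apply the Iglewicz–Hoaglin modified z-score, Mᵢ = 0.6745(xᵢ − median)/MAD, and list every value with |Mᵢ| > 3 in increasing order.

201.2

|Mᵢ| > 3 ⇔ |xᵢ − 93.65| > 3·22.35/0.6745 = 99.41.
So outliers lie outside [-5.76, 193.06].
201.2: M = 3.25 → outlier.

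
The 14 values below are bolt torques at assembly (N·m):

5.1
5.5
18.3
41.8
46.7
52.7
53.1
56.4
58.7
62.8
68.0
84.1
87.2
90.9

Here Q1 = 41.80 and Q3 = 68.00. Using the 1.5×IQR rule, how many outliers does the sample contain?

0

IQR = 26.20; fences at 41.80 − 39.30 = 2.50 and 68.00 + 39.30 = 107.30.
Every value lies within the cutoffs.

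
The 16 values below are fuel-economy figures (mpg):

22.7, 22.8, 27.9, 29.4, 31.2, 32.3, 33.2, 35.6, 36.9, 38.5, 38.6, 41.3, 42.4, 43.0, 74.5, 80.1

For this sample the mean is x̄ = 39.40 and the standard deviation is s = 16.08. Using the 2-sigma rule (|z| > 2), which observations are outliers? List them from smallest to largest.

Cutoffs at x̄ ± 2s: 39.40 ± 2·16.08 = [7.24, 71.56].
74.5: z = 2.18, |z| > 2 → outlier.
80.1: z = 2.53, |z| > 2 → outlier.
Every other value lies within [7.24, 71.56].

74.5, 80.1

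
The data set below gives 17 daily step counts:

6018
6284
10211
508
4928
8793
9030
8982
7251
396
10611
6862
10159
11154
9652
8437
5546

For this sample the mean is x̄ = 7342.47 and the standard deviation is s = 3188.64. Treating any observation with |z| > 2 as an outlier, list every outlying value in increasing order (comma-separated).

Cutoffs at x̄ ± 2s: 7342.47 ± 2·3188.64 = [965.19, 13719.75].
396: z = -2.18, |z| > 2 → outlier.
508: z = -2.14, |z| > 2 → outlier.
Every other value lies within [965.19, 13719.75].

396, 508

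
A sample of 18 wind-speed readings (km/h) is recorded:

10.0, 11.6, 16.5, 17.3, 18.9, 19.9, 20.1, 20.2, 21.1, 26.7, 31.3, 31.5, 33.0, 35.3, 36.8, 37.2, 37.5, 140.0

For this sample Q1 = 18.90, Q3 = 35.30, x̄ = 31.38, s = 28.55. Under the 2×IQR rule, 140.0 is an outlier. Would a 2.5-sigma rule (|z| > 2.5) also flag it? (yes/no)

z = (140.0 − 31.38) / 28.55 = 3.80.
|z| = 3.80 > 2.5.

yes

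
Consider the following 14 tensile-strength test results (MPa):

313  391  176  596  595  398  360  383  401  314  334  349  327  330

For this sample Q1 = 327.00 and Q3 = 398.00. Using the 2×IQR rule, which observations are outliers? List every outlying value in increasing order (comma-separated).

176, 595, 596

IQR = Q3 − Q1 = 398.00 − 327.00 = 71.00.
Lower fence = Q1 − 2·IQR = 327.00 − 142.00 = 185.00.
Upper fence = Q3 + 2·IQR = 398.00 + 142.00 = 540.00.
176 < 185.00 → outlier.
595 > 540.00 → outlier.
596 > 540.00 → outlier.
All remaining values lie within [185.00, 540.00].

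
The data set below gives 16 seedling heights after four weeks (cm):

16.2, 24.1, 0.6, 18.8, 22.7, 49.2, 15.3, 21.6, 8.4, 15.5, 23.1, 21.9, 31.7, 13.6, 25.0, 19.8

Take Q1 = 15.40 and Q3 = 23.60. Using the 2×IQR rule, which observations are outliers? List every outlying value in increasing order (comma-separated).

IQR = Q3 − Q1 = 23.60 − 15.40 = 8.20.
Lower fence = Q1 − 2·IQR = 15.40 − 16.40 = -1.00.
Upper fence = Q3 + 2·IQR = 23.60 + 16.40 = 40.00.
49.2 > 40.00 → outlier.
All remaining values lie within [-1.00, 40.00].

49.2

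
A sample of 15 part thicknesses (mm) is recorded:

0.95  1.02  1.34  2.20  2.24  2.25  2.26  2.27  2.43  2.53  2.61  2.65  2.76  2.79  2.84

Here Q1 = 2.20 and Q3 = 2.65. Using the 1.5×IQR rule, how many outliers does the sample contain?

IQR = 0.45; fences at 2.20 − 0.675 = 1.525 and 2.65 + 0.675 = 3.325.
Outside the cutoffs: 0.95, 1.02, 1.34.

3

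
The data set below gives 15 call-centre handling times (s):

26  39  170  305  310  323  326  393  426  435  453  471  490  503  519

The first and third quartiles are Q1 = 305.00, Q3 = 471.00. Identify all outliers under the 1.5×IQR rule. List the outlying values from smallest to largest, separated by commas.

26, 39

IQR = Q3 − Q1 = 471.00 − 305.00 = 166.00.
Lower fence = Q1 − 1.5·IQR = 305.00 − 249.00 = 56.00.
Upper fence = Q3 + 1.5·IQR = 471.00 + 249.00 = 720.00.
26 < 56.00 → outlier.
39 < 56.00 → outlier.
All remaining values lie within [56.00, 720.00].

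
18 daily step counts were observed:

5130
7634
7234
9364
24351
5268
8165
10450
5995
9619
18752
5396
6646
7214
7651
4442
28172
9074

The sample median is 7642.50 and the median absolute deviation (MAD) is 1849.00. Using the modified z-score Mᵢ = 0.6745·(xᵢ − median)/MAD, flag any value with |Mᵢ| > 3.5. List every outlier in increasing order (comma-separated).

18752, 24351, 28172

|Mᵢ| > 3.5 ⇔ |xᵢ − 7642.50| > 3.5·1849.00/0.6745 = 9594.51.
So outliers lie outside [-1952.01, 17237.01].
18752: M = 4.05 → outlier.
24351: M = 6.10 → outlier.
28172: M = 7.49 → outlier.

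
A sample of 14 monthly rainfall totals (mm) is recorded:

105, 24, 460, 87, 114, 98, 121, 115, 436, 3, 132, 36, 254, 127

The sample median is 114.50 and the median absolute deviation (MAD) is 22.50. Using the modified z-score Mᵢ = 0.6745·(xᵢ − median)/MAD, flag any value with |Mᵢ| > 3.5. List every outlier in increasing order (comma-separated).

|Mᵢ| > 3.5 ⇔ |xᵢ − 114.50| > 3.5·22.50/0.6745 = 116.75.
So outliers lie outside [-2.25, 231.25].
254: M = 4.18 → outlier.
436: M = 9.64 → outlier.
460: M = 10.36 → outlier.

254, 436, 460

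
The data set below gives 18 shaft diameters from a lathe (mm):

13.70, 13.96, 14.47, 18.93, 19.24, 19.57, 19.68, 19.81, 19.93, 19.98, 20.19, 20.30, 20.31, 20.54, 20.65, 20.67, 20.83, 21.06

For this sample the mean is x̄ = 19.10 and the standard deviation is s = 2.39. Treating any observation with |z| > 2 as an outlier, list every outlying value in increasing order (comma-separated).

13.70, 13.96

Cutoffs at x̄ ± 2s: 19.10 ± 2·2.39 = [14.32, 23.88].
13.70: z = -2.26, |z| > 2 → outlier.
13.96: z = -2.15, |z| > 2 → outlier.
Every other value lies within [14.32, 23.88].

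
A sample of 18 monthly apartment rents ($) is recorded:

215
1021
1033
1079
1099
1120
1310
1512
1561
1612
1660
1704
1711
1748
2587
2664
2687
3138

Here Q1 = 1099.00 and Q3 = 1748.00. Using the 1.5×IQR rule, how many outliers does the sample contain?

1

IQR = 649.00; fences at 1099.00 − 973.50 = 125.50 and 1748.00 + 973.50 = 2721.50.
Outside the cutoffs: 3138.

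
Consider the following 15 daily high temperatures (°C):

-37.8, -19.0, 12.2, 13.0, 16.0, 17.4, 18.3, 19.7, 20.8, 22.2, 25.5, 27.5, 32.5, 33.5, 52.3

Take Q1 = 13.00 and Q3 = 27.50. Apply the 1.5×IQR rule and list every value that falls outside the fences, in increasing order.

IQR = Q3 − Q1 = 27.50 − 13.00 = 14.50.
Lower fence = Q1 − 1.5·IQR = 13.00 − 21.75 = -8.75.
Upper fence = Q3 + 1.5·IQR = 27.50 + 21.75 = 49.25.
-37.8 < -8.75 → outlier.
-19.0 < -8.75 → outlier.
52.3 > 49.25 → outlier.
All remaining values lie within [-8.75, 49.25].

-37.8, -19.0, 52.3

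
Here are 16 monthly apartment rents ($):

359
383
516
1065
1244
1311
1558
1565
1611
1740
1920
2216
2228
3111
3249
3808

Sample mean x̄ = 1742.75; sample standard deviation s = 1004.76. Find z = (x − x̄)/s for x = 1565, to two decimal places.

-0.18

z = (1565 − 1742.75) / 1004.76 = -0.18.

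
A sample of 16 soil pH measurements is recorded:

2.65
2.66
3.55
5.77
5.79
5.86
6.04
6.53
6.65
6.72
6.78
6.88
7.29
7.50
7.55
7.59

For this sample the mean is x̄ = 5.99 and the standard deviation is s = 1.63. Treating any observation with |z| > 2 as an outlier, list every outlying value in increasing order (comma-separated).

Cutoffs at x̄ ± 2s: 5.99 ± 2·1.63 = [2.73, 9.25].
2.65: z = -2.05, |z| > 2 → outlier.
2.66: z = -2.04, |z| > 2 → outlier.
Every other value lies within [2.73, 9.25].

2.65, 2.66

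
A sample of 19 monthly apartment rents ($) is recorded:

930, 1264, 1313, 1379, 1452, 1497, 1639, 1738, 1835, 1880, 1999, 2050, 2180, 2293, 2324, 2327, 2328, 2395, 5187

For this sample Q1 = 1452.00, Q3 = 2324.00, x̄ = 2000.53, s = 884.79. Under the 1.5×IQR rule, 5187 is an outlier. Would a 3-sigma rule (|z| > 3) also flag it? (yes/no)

yes

z = (5187 − 2000.53) / 884.79 = 3.60.
|z| = 3.60 > 3.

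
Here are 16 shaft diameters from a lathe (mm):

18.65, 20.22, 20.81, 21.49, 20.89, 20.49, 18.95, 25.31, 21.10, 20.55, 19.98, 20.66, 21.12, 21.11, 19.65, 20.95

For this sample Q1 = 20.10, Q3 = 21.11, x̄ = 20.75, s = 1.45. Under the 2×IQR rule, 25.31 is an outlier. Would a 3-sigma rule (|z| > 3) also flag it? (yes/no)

z = (25.31 − 20.75) / 1.45 = 3.14.
|z| = 3.14 > 3.

yes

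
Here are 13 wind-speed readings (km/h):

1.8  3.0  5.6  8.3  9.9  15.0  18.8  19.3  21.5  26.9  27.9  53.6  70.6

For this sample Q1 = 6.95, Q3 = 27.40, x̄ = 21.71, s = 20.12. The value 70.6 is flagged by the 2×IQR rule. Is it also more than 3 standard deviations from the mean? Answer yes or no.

no

z = (70.6 − 21.71) / 20.12 = 2.43.
|z| = 2.43 ≤ 3.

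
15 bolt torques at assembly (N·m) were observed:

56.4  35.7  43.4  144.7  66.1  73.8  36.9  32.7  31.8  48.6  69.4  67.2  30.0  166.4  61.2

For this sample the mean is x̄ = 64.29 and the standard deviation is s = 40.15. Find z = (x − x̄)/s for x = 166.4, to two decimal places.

z = (166.4 − 64.29) / 40.15 = 2.54.

2.54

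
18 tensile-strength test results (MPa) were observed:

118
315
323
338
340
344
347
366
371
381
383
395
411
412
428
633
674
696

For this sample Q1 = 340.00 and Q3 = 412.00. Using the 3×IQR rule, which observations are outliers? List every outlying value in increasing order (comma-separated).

IQR = Q3 − Q1 = 412.00 − 340.00 = 72.00.
Lower fence = Q1 − 3·IQR = 340.00 − 216.00 = 124.00.
Upper fence = Q3 + 3·IQR = 412.00 + 216.00 = 628.00.
118 < 124.00 → outlier.
633 > 628.00 → outlier.
674 > 628.00 → outlier.
696 > 628.00 → outlier.
All remaining values lie within [124.00, 628.00].

118, 633, 674, 696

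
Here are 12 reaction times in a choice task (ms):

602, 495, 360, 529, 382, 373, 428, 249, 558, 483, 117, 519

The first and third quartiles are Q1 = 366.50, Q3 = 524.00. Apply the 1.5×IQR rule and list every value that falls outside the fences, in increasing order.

IQR = Q3 − Q1 = 524.00 − 366.50 = 157.50.
Lower fence = Q1 − 1.5·IQR = 366.50 − 236.25 = 130.25.
Upper fence = Q3 + 1.5·IQR = 524.00 + 236.25 = 760.25.
117 < 130.25 → outlier.
All remaining values lie within [130.25, 760.25].

117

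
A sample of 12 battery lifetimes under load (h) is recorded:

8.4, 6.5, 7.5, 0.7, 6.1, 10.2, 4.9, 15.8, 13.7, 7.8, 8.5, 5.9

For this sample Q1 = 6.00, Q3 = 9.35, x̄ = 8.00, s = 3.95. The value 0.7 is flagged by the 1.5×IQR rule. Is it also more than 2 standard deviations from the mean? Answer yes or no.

no

z = (0.7 − 8.00) / 3.95 = -1.85.
|z| = 1.85 ≤ 2.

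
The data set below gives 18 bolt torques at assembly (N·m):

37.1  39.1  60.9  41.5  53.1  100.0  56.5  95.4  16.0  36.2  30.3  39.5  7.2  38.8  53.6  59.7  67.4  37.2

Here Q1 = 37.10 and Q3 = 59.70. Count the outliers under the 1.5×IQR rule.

IQR = 22.60; fences at 37.10 − 33.90 = 3.20 and 59.70 + 33.90 = 93.60.
Outside the cutoffs: 95.4, 100.0.

2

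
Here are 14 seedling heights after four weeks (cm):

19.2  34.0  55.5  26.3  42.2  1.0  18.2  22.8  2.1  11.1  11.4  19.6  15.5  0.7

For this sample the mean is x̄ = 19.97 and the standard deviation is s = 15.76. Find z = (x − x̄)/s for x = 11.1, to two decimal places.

z = (11.1 − 19.97) / 15.76 = -0.56.

-0.56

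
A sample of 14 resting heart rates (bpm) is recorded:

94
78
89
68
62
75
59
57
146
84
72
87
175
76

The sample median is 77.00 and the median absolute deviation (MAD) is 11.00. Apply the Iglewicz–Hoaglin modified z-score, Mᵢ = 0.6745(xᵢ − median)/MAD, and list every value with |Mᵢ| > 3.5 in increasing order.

146, 175

|Mᵢ| > 3.5 ⇔ |xᵢ − 77.00| > 3.5·11.00/0.6745 = 57.08.
So outliers lie outside [19.92, 134.08].
146: M = 4.23 → outlier.
175: M = 6.01 → outlier.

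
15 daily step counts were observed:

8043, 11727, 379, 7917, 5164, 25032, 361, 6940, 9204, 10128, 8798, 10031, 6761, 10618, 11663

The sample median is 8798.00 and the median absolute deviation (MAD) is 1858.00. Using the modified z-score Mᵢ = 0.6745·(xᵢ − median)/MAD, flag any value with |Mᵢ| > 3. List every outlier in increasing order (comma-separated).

361, 379, 25032

|Mᵢ| > 3 ⇔ |xᵢ − 8798.00| > 3·1858.00/0.6745 = 8263.90.
So outliers lie outside [534.10, 17061.90].
361: M = -3.06 → outlier.
379: M = -3.06 → outlier.
25032: M = 5.89 → outlier.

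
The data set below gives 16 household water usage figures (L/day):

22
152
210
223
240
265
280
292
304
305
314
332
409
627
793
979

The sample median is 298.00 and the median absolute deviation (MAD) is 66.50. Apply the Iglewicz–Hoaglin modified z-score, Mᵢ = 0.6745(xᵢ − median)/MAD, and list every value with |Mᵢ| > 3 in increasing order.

|Mᵢ| > 3 ⇔ |xᵢ − 298.00| > 3·66.50/0.6745 = 295.77.
So outliers lie outside [2.23, 593.77].
627: M = 3.34 → outlier.
793: M = 5.02 → outlier.
979: M = 6.91 → outlier.

627, 793, 979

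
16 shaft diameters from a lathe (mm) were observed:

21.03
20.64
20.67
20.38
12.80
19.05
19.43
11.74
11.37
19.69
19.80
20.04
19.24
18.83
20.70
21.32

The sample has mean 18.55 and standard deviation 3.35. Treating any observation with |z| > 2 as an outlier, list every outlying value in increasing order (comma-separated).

Cutoffs at x̄ ± 2s: 18.55 ± 2·3.35 = [11.85, 25.25].
11.37: z = -2.14, |z| > 2 → outlier.
11.74: z = -2.03, |z| > 2 → outlier.
Every other value lies within [11.85, 25.25].

11.37, 11.74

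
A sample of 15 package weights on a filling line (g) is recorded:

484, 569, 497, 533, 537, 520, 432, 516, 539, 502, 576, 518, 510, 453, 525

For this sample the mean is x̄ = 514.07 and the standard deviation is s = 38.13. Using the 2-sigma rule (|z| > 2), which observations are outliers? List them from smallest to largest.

432

Cutoffs at x̄ ± 2s: 514.07 ± 2·38.13 = [437.81, 590.33].
432: z = -2.15, |z| > 2 → outlier.
Every other value lies within [437.81, 590.33].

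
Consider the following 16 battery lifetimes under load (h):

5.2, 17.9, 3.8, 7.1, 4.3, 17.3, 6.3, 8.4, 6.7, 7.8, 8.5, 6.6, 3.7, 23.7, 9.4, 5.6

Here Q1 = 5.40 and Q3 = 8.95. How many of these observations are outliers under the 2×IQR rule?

IQR = 3.55; fences at 5.40 − 7.10 = -1.70 and 8.95 + 7.10 = 16.05.
Outside the cutoffs: 17.3, 17.9, 23.7.

3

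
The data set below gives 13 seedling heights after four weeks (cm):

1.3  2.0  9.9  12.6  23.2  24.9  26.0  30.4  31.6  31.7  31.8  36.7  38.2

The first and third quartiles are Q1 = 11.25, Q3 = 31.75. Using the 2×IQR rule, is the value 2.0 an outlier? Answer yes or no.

no

IQR = Q3 − Q1 = 31.75 − 11.25 = 20.50.
Lower fence = Q1 − 2·IQR = 11.25 − 41.00 = -29.75.
Upper fence = Q3 + 2·IQR = 31.75 + 41.00 = 72.75.
2.0 lies within [-29.75, 72.75].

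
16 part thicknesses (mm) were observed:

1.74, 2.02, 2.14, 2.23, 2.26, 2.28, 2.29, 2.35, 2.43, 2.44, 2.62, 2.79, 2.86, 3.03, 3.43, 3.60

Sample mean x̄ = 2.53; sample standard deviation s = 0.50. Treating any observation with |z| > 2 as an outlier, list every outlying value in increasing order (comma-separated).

Cutoffs at x̄ ± 2s: 2.53 ± 2·0.50 = [1.53, 3.53].
3.60: z = 2.14, |z| > 2 → outlier.
Every other value lies within [1.53, 3.53].

3.60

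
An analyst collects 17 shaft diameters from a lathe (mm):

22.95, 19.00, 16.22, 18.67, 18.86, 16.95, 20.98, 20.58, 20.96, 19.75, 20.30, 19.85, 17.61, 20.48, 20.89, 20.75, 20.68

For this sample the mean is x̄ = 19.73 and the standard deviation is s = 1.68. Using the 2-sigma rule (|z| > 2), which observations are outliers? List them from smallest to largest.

16.22

Cutoffs at x̄ ± 2s: 19.73 ± 2·1.68 = [16.37, 23.09].
16.22: z = -2.09, |z| > 2 → outlier.
Every other value lies within [16.37, 23.09].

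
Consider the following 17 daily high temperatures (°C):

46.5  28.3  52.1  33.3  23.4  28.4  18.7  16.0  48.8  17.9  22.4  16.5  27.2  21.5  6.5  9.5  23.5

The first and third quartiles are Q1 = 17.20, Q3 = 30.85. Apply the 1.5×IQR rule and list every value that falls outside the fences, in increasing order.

52.1

IQR = Q3 − Q1 = 30.85 − 17.20 = 13.65.
Lower fence = Q1 − 1.5·IQR = 17.20 − 20.475 = -3.275.
Upper fence = Q3 + 1.5·IQR = 30.85 + 20.475 = 51.325.
52.1 > 51.325 → outlier.
All remaining values lie within [-3.275, 51.325].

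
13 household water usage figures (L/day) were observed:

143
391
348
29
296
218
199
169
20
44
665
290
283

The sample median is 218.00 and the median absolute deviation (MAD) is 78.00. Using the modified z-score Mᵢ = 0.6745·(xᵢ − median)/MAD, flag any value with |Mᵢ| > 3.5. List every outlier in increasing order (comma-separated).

|Mᵢ| > 3.5 ⇔ |xᵢ − 218.00| > 3.5·78.00/0.6745 = 404.74.
So outliers lie outside [-186.74, 622.74].
665: M = 3.87 → outlier.

665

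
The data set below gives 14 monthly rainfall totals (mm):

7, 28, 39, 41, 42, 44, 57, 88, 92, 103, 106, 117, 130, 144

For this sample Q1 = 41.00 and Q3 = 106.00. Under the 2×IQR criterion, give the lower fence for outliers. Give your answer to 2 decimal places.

-89.00

IQR = Q3 − Q1 = 106.00 − 41.00 = 65.00.
Lower fence = Q1 − 2·IQR = 41.00 − 130.00 = -89.00.
Upper fence = Q3 + 2·IQR = 106.00 + 130.00 = 236.00.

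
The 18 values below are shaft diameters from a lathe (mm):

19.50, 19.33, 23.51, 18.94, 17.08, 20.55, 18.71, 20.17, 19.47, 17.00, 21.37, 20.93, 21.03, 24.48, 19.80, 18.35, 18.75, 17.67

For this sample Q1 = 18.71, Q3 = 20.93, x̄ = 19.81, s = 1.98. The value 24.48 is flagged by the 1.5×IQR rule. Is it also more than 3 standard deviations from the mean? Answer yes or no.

no

z = (24.48 − 19.81) / 1.98 = 2.36.
|z| = 2.36 ≤ 3.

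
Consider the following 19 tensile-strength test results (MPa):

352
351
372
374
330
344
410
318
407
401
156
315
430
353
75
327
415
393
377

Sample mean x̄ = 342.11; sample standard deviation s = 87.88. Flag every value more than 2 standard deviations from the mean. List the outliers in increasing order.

Cutoffs at x̄ ± 2s: 342.11 ± 2·87.88 = [166.35, 517.87].
75: z = -3.04, |z| > 2 → outlier.
156: z = -2.12, |z| > 2 → outlier.
Every other value lies within [166.35, 517.87].

75, 156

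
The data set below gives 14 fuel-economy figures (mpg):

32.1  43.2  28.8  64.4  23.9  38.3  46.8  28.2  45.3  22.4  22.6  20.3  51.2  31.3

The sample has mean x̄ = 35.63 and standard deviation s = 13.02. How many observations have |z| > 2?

1

Cutoffs: x̄ ± 2s = [9.59, 61.67].
Outside the cutoffs: 64.4.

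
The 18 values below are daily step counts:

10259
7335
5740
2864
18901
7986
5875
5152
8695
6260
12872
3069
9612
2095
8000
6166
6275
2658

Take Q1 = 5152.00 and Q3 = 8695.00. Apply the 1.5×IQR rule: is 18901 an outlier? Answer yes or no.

yes

IQR = Q3 − Q1 = 8695.00 − 5152.00 = 3543.00.
Lower fence = Q1 − 1.5·IQR = 5152.00 − 5314.50 = -162.50.
Upper fence = Q3 + 1.5·IQR = 8695.00 + 5314.50 = 14009.50.
18901 lies above the upper fence.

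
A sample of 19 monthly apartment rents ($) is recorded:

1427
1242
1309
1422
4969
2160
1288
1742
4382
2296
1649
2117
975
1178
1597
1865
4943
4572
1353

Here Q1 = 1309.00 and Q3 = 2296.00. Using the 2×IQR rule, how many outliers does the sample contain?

IQR = 987.00; fences at 1309.00 − 1974.00 = -665.00 and 2296.00 + 1974.00 = 4270.00.
Outside the cutoffs: 4382, 4572, 4943, 4969.

4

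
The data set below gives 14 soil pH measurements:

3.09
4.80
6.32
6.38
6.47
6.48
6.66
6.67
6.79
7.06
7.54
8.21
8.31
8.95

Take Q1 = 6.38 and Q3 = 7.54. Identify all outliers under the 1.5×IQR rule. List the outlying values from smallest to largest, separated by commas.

3.09

IQR = Q3 − Q1 = 7.54 − 6.38 = 1.16.
Lower fence = Q1 − 1.5·IQR = 6.38 − 1.74 = 4.64.
Upper fence = Q3 + 1.5·IQR = 7.54 + 1.74 = 9.28.
3.09 < 4.64 → outlier.
All remaining values lie within [4.64, 9.28].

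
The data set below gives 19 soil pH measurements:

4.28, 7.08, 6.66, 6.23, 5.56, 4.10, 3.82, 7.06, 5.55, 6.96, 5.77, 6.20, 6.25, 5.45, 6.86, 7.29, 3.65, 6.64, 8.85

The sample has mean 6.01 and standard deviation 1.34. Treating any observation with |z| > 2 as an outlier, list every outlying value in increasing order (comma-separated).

Cutoffs at x̄ ± 2s: 6.01 ± 2·1.34 = [3.33, 8.69].
8.85: z = 2.12, |z| > 2 → outlier.
Every other value lies within [3.33, 8.69].

8.85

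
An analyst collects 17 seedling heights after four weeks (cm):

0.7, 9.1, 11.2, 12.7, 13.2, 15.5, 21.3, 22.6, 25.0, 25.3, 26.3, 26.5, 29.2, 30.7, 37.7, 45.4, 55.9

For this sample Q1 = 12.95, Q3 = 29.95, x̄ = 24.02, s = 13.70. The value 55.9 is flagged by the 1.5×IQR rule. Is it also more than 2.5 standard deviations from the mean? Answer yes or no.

no

z = (55.9 − 24.02) / 13.70 = 2.33.
|z| = 2.33 ≤ 2.5.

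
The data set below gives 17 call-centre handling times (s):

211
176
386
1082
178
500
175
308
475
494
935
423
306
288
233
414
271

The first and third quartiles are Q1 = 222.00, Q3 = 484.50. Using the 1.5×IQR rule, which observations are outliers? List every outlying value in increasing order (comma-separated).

IQR = Q3 − Q1 = 484.50 − 222.00 = 262.50.
Lower fence = Q1 − 1.5·IQR = 222.00 − 393.75 = -171.75.
Upper fence = Q3 + 1.5·IQR = 484.50 + 393.75 = 878.25.
935 > 878.25 → outlier.
1082 > 878.25 → outlier.
All remaining values lie within [-171.75, 878.25].

935, 1082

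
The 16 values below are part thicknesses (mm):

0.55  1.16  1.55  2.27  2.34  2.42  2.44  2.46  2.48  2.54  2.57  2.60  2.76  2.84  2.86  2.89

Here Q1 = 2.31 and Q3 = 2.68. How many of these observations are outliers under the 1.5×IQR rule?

3

IQR = 0.37; fences at 2.31 − 0.555 = 1.755 and 2.68 + 0.555 = 3.235.
Outside the cutoffs: 0.55, 1.16, 1.55.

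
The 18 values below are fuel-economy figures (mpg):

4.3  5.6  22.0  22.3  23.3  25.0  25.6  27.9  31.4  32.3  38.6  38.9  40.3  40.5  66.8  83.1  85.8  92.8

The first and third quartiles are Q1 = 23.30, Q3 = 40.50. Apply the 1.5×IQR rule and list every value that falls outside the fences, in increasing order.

IQR = Q3 − Q1 = 40.50 − 23.30 = 17.20.
Lower fence = Q1 − 1.5·IQR = 23.30 − 25.80 = -2.50.
Upper fence = Q3 + 1.5·IQR = 40.50 + 25.80 = 66.30.
66.8 > 66.30 → outlier.
83.1 > 66.30 → outlier.
85.8 > 66.30 → outlier.
92.8 > 66.30 → outlier.
All remaining values lie within [-2.50, 66.30].

66.8, 83.1, 85.8, 92.8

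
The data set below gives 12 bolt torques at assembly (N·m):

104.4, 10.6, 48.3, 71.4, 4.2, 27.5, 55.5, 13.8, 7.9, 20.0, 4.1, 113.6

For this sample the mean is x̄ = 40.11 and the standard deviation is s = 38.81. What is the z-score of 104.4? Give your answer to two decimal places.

z = (104.4 − 40.11) / 38.81 = 1.66.

1.66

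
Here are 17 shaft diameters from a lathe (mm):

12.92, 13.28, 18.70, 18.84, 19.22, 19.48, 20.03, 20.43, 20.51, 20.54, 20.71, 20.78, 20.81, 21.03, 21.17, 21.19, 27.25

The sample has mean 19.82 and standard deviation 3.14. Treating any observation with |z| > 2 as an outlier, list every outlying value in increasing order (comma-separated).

12.92, 13.28, 27.25

Cutoffs at x̄ ± 2s: 19.82 ± 2·3.14 = [13.54, 26.10].
12.92: z = -2.20, |z| > 2 → outlier.
13.28: z = -2.08, |z| > 2 → outlier.
27.25: z = 2.37, |z| > 2 → outlier.
Every other value lies within [13.54, 26.10].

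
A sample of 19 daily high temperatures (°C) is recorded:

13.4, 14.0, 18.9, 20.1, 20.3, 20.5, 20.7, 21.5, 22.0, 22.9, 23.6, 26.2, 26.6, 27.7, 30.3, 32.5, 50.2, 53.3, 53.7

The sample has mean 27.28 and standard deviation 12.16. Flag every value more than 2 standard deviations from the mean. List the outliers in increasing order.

53.3, 53.7

Cutoffs at x̄ ± 2s: 27.28 ± 2·12.16 = [2.96, 51.60].
53.3: z = 2.14, |z| > 2 → outlier.
53.7: z = 2.17, |z| > 2 → outlier.
Every other value lies within [2.96, 51.60].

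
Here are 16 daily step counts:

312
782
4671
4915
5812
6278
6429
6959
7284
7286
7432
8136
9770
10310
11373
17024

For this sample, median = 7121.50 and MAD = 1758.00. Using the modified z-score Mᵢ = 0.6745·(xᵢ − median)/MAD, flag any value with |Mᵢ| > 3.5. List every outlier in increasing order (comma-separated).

17024

|Mᵢ| > 3.5 ⇔ |xᵢ − 7121.50| > 3.5·1758.00/0.6745 = 9122.31.
So outliers lie outside [-2000.81, 16243.81].
17024: M = 3.80 → outlier.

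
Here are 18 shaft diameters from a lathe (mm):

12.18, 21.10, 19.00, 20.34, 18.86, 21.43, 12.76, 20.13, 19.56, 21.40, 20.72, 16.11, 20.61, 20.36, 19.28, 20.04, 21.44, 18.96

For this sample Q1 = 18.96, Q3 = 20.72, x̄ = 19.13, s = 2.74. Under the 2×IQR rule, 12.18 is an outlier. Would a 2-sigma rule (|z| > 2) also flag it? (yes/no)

yes

z = (12.18 − 19.13) / 2.74 = -2.54.
|z| = 2.54 > 2.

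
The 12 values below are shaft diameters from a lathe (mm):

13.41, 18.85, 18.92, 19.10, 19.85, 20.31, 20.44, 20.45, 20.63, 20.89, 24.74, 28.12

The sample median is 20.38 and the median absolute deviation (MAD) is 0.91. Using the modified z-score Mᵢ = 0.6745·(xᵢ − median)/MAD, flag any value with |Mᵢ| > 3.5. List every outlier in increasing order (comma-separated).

13.41, 28.12

|Mᵢ| > 3.5 ⇔ |xᵢ − 20.38| > 3.5·0.91/0.6745 = 4.72.
So outliers lie outside [15.66, 25.10].
13.41: M = -5.17 → outlier.
28.12: M = 5.74 → outlier.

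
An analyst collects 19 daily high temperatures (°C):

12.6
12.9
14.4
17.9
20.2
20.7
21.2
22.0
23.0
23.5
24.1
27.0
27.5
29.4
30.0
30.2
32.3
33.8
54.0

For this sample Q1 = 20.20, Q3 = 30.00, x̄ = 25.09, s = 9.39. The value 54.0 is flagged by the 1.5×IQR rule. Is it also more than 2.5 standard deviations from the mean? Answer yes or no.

z = (54.0 − 25.09) / 9.39 = 3.08.
|z| = 3.08 > 2.5.

yes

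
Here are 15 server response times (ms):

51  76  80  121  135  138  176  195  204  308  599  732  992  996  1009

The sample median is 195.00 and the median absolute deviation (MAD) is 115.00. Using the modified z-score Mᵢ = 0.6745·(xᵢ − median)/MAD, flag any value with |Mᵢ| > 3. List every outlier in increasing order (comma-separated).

|Mᵢ| > 3 ⇔ |xᵢ − 195.00| > 3·115.00/0.6745 = 511.49.
So outliers lie outside [-316.49, 706.49].
732: M = 3.15 → outlier.
992: M = 4.67 → outlier.
996: M = 4.70 → outlier.
1009: M = 4.77 → outlier.

732, 992, 996, 1009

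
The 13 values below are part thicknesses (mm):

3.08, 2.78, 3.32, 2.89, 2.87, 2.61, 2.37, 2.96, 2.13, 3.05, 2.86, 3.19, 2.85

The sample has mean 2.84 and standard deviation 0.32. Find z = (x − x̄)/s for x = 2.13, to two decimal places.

z = (2.13 − 2.84) / 0.32 = -2.22.

-2.22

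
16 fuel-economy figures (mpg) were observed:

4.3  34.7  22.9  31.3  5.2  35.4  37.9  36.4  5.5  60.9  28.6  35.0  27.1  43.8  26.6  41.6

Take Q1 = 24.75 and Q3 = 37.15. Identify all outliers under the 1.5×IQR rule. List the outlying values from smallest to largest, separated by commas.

4.3, 5.2, 5.5, 60.9

IQR = Q3 − Q1 = 37.15 − 24.75 = 12.40.
Lower fence = Q1 − 1.5·IQR = 24.75 − 18.60 = 6.15.
Upper fence = Q3 + 1.5·IQR = 37.15 + 18.60 = 55.75.
4.3 < 6.15 → outlier.
5.2 < 6.15 → outlier.
5.5 < 6.15 → outlier.
60.9 > 55.75 → outlier.
All remaining values lie within [6.15, 55.75].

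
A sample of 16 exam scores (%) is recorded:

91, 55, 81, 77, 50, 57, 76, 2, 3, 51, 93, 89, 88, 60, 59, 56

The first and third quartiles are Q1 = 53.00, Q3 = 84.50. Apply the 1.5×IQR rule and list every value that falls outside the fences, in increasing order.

2, 3

IQR = Q3 − Q1 = 84.50 − 53.00 = 31.50.
Lower fence = Q1 − 1.5·IQR = 53.00 − 47.25 = 5.75.
Upper fence = Q3 + 1.5·IQR = 84.50 + 47.25 = 131.75.
2 < 5.75 → outlier.
3 < 5.75 → outlier.
All remaining values lie within [5.75, 131.75].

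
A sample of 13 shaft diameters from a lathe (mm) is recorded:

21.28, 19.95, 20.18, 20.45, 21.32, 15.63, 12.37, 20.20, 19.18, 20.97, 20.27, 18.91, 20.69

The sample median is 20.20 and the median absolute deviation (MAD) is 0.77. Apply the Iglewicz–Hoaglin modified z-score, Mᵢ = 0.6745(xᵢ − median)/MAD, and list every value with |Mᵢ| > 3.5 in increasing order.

|Mᵢ| > 3.5 ⇔ |xᵢ − 20.20| > 3.5·0.77/0.6745 = 4.00.
So outliers lie outside [16.20, 24.20].
12.37: M = -6.86 → outlier.
15.63: M = -4.00 → outlier.

12.37, 15.63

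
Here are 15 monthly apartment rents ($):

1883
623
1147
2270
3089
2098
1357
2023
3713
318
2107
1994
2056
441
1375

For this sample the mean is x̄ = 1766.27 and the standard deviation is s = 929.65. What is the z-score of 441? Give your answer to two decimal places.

-1.43

z = (441 − 1766.27) / 929.65 = -1.43.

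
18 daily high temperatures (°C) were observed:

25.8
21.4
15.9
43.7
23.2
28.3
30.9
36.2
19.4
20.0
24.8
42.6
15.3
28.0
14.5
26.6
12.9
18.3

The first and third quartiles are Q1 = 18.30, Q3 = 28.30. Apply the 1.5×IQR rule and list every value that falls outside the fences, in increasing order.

IQR = Q3 − Q1 = 28.30 − 18.30 = 10.00.
Lower fence = Q1 − 1.5·IQR = 18.30 − 15.00 = 3.30.
Upper fence = Q3 + 1.5·IQR = 28.30 + 15.00 = 43.30.
43.7 > 43.30 → outlier.
All remaining values lie within [3.30, 43.30].

43.7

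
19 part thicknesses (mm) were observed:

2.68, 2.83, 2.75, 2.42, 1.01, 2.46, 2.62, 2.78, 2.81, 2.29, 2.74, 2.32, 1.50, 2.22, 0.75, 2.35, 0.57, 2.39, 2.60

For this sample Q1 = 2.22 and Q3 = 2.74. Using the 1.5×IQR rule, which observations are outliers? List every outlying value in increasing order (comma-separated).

0.57, 0.75, 1.01

IQR = Q3 − Q1 = 2.74 − 2.22 = 0.52.
Lower fence = Q1 − 1.5·IQR = 2.22 − 0.78 = 1.44.
Upper fence = Q3 + 1.5·IQR = 2.74 + 0.78 = 3.52.
0.57 < 1.44 → outlier.
0.75 < 1.44 → outlier.
1.01 < 1.44 → outlier.
All remaining values lie within [1.44, 3.52].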